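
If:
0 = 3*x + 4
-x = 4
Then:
No Solution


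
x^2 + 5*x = x*(x + 5)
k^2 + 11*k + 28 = (k + 4)*(k + 7)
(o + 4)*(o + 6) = o^2 + 10*o + 24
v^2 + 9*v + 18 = (v + 3)*(v + 6)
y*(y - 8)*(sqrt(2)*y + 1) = sqrt(2)*y^3 - 8*sqrt(2)*y^2 + y^2 - 8*y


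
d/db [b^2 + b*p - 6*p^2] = 2*b + p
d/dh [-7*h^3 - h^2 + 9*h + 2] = -21*h^2 - 2*h + 9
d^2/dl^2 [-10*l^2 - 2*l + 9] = -20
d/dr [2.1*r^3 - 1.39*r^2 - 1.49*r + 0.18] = 6.3*r^2 - 2.78*r - 1.49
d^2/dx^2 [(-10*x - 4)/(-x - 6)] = -112/(x + 6)^3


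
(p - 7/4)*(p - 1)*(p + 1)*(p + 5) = p^4 + 13*p^3/4 - 39*p^2/4 - 13*p/4 + 35/4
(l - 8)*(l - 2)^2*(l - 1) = l^4 - 13*l^3 + 48*l^2 - 68*l + 32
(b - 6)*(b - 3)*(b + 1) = b^3 - 8*b^2 + 9*b + 18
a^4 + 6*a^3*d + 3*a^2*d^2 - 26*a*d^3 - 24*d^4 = (a - 2*d)*(a + d)*(a + 3*d)*(a + 4*d)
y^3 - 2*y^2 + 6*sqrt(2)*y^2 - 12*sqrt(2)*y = y*(y - 2)*(y + 6*sqrt(2))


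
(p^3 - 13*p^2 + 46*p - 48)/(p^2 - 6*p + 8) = (p^2 - 11*p + 24)/(p - 4)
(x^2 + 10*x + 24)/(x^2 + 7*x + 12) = (x + 6)/(x + 3)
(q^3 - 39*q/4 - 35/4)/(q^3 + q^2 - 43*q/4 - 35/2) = (q + 1)/(q + 2)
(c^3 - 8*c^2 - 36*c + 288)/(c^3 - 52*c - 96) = (c - 6)/(c + 2)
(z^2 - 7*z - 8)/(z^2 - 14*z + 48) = (z + 1)/(z - 6)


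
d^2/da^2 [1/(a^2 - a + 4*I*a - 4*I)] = 2*(-a^2 + a - 4*I*a + (2*a - 1 + 4*I)^2 + 4*I)/(a^2 - a + 4*I*a - 4*I)^3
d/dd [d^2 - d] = 2*d - 1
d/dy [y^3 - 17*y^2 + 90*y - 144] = 3*y^2 - 34*y + 90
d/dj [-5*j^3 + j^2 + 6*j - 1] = -15*j^2 + 2*j + 6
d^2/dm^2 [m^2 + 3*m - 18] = 2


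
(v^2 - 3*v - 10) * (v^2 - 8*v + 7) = v^4 - 11*v^3 + 21*v^2 + 59*v - 70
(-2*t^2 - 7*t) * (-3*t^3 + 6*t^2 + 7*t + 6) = 6*t^5 + 9*t^4 - 56*t^3 - 61*t^2 - 42*t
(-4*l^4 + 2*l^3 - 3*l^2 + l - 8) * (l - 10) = -4*l^5 + 42*l^4 - 23*l^3 + 31*l^2 - 18*l + 80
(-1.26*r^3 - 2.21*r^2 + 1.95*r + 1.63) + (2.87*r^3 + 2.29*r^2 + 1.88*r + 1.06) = 1.61*r^3 + 0.0800000000000001*r^2 + 3.83*r + 2.69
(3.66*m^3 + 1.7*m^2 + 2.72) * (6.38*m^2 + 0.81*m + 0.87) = 23.3508*m^5 + 13.8106*m^4 + 4.5612*m^3 + 18.8326*m^2 + 2.2032*m + 2.3664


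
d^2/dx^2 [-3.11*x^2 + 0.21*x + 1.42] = -6.22000000000000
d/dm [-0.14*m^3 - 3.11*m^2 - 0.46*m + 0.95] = -0.42*m^2 - 6.22*m - 0.46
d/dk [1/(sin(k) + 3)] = -cos(k)/(sin(k) + 3)^2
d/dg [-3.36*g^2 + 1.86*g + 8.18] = 1.86 - 6.72*g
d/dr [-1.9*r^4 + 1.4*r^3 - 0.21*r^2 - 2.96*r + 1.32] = -7.6*r^3 + 4.2*r^2 - 0.42*r - 2.96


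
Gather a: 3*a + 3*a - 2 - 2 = 6*a - 4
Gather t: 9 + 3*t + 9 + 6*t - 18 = 9*t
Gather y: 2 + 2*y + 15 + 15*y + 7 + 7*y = 24*y + 24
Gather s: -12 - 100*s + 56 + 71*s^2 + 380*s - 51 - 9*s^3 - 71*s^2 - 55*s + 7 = -9*s^3 + 225*s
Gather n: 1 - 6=-5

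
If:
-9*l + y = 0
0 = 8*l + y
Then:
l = 0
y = 0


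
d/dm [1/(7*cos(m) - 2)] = 7*sin(m)/(7*cos(m) - 2)^2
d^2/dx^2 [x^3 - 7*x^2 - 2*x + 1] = 6*x - 14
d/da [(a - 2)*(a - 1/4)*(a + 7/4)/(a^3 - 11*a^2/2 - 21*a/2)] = (-160*a^4 - 452*a^3 - 521*a^2 + 308*a + 294)/(8*a^2*(4*a^4 - 44*a^3 + 37*a^2 + 462*a + 441))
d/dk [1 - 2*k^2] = -4*k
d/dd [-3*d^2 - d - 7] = -6*d - 1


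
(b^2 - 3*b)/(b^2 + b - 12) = b/(b + 4)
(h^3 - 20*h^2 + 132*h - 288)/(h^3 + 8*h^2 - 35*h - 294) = (h^2 - 14*h + 48)/(h^2 + 14*h + 49)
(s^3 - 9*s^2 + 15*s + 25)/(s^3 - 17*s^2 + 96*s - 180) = (s^2 - 4*s - 5)/(s^2 - 12*s + 36)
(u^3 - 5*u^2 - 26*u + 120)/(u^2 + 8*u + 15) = (u^2 - 10*u + 24)/(u + 3)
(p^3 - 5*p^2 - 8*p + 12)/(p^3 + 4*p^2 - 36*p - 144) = (p^2 + p - 2)/(p^2 + 10*p + 24)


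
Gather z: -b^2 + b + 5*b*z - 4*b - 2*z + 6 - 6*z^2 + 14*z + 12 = -b^2 - 3*b - 6*z^2 + z*(5*b + 12) + 18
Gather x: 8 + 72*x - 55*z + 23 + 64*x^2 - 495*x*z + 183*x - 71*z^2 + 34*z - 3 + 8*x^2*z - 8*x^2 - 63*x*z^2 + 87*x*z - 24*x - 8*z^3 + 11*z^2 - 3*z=x^2*(8*z + 56) + x*(-63*z^2 - 408*z + 231) - 8*z^3 - 60*z^2 - 24*z + 28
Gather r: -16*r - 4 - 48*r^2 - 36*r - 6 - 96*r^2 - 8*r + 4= -144*r^2 - 60*r - 6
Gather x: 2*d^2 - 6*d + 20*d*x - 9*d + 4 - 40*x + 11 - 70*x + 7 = 2*d^2 - 15*d + x*(20*d - 110) + 22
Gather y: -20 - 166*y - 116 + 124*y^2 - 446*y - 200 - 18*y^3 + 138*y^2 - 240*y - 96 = -18*y^3 + 262*y^2 - 852*y - 432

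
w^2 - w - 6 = (w - 3)*(w + 2)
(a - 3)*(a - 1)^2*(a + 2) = a^4 - 3*a^3 - 3*a^2 + 11*a - 6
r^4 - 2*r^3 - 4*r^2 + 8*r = r*(r - 2)^2*(r + 2)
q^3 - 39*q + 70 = (q - 5)*(q - 2)*(q + 7)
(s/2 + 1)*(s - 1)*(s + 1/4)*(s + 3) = s^4/2 + 17*s^3/8 + s^2 - 23*s/8 - 3/4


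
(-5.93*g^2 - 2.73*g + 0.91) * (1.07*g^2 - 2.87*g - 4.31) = -6.3451*g^4 + 14.098*g^3 + 34.3671*g^2 + 9.1546*g - 3.9221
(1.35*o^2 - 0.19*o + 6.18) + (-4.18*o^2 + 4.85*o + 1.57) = -2.83*o^2 + 4.66*o + 7.75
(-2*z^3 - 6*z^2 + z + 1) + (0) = -2*z^3 - 6*z^2 + z + 1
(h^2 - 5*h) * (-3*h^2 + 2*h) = -3*h^4 + 17*h^3 - 10*h^2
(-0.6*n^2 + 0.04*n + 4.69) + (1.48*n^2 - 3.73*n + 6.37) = 0.88*n^2 - 3.69*n + 11.06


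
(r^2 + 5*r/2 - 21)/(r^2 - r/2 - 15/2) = (-2*r^2 - 5*r + 42)/(-2*r^2 + r + 15)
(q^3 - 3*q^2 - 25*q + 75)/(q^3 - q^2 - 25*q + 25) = (q - 3)/(q - 1)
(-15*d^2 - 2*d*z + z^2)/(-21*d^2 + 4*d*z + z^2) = (-15*d^2 - 2*d*z + z^2)/(-21*d^2 + 4*d*z + z^2)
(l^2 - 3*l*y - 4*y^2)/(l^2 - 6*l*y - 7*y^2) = (-l + 4*y)/(-l + 7*y)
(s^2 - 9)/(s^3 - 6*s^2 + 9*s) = (s + 3)/(s*(s - 3))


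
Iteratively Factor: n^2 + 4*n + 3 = (n + 3)*(n + 1)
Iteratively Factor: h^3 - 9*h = (h - 3)*(h^2 + 3*h) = (h - 3)*(h + 3)*(h)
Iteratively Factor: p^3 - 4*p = (p + 2)*(p^2 - 2*p) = (p - 2)*(p + 2)*(p)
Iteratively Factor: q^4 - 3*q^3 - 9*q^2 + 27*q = (q)*(q^3 - 3*q^2 - 9*q + 27) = q*(q - 3)*(q^2 - 9) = q*(q - 3)^2*(q + 3)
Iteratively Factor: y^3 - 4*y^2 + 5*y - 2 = (y - 1)*(y^2 - 3*y + 2) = (y - 1)^2*(y - 2)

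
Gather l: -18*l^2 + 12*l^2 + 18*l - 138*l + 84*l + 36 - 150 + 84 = -6*l^2 - 36*l - 30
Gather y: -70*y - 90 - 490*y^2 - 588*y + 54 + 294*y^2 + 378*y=-196*y^2 - 280*y - 36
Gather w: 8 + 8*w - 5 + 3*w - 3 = 11*w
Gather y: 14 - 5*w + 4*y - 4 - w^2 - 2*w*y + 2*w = -w^2 - 3*w + y*(4 - 2*w) + 10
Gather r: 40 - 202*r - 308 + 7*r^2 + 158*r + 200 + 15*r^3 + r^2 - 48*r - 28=15*r^3 + 8*r^2 - 92*r - 96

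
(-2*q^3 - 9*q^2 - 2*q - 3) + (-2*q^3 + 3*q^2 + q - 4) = -4*q^3 - 6*q^2 - q - 7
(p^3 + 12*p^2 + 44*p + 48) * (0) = 0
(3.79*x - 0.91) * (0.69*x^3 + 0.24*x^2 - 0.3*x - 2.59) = 2.6151*x^4 + 0.2817*x^3 - 1.3554*x^2 - 9.5431*x + 2.3569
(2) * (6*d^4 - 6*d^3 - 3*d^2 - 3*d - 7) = 12*d^4 - 12*d^3 - 6*d^2 - 6*d - 14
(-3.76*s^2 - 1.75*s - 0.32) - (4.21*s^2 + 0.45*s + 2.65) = -7.97*s^2 - 2.2*s - 2.97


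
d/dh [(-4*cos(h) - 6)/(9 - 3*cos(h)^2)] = 4*(cos(h)^2 + 3*cos(h) + 3)*sin(h)/(3*(cos(h)^2 - 3)^2)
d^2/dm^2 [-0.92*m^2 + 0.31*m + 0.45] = -1.84000000000000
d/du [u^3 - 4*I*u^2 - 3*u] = 3*u^2 - 8*I*u - 3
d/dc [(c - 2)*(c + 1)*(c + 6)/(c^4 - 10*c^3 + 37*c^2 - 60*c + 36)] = (-c^3 - 17*c^2 + 8*c + 84)/(c^5 - 13*c^4 + 67*c^3 - 171*c^2 + 216*c - 108)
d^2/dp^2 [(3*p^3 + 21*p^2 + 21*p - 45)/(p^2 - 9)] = 96/(p^3 - 9*p^2 + 27*p - 27)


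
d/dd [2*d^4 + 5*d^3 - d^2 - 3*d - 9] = 8*d^3 + 15*d^2 - 2*d - 3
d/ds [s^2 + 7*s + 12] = 2*s + 7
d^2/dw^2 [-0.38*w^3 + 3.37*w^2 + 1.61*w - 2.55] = 6.74 - 2.28*w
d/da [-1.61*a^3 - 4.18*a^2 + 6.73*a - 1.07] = -4.83*a^2 - 8.36*a + 6.73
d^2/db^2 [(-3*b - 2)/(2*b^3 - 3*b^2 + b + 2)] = 2*(-(3*b + 2)*(6*b^2 - 6*b + 1)^2 + 3*(6*b^2 - 6*b + (2*b - 1)*(3*b + 2) + 1)*(2*b^3 - 3*b^2 + b + 2))/(2*b^3 - 3*b^2 + b + 2)^3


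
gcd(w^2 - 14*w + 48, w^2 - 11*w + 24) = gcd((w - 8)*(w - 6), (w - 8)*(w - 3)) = w - 8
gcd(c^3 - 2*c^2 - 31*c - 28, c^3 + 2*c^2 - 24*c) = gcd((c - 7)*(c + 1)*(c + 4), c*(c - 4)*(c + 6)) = 1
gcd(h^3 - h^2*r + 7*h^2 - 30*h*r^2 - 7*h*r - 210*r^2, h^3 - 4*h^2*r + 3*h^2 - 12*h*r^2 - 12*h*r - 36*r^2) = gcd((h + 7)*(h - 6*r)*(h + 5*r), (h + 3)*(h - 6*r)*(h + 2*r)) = -h + 6*r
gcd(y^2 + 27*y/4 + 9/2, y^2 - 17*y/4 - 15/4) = y + 3/4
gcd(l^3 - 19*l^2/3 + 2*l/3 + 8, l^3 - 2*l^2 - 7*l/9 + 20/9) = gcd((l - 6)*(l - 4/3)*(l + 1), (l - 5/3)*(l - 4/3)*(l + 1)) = l^2 - l/3 - 4/3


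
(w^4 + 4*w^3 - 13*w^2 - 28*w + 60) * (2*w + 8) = 2*w^5 + 16*w^4 + 6*w^3 - 160*w^2 - 104*w + 480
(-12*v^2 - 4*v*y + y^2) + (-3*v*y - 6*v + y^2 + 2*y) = -12*v^2 - 7*v*y - 6*v + 2*y^2 + 2*y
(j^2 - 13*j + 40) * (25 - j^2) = -j^4 + 13*j^3 - 15*j^2 - 325*j + 1000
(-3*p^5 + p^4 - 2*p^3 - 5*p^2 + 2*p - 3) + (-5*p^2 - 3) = -3*p^5 + p^4 - 2*p^3 - 10*p^2 + 2*p - 6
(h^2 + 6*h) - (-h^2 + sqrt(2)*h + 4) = 2*h^2 - sqrt(2)*h + 6*h - 4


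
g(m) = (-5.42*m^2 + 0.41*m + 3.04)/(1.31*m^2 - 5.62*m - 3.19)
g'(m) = (0.41 - 10.84*m)/(1.31*m^2 - 5.62*m - 3.19) + (5.62 - 2.62*m)*(-5.42*m^2 + 0.41*m + 3.04)/(1.31*m^2 - 5.62*m - 3.19)^2 = (29.9233*m^2 + 26.6148*m + 15.7769)/(1.7161*m^4 - 14.7244*m^3 + 23.2266*m^2 + 35.8556*m + 10.1761)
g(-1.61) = -1.26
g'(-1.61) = 0.59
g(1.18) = 0.50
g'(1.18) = 1.39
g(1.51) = 1.00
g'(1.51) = 1.64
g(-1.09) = -0.86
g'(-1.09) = 1.11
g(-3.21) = -1.91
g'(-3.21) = 0.30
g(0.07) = -0.85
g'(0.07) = 1.39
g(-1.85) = -1.39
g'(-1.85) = 0.50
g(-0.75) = -0.18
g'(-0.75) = 4.07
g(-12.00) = -3.09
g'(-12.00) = 0.06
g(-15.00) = -3.25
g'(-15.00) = 0.04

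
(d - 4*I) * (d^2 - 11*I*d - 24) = d^3 - 15*I*d^2 - 68*d + 96*I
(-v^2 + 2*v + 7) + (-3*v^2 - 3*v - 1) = -4*v^2 - v + 6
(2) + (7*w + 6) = 7*w + 8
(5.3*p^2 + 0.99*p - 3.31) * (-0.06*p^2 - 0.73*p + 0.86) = -0.318*p^4 - 3.9284*p^3 + 4.0339*p^2 + 3.2677*p - 2.8466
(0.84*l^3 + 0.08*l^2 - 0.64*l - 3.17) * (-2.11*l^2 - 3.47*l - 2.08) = -1.7724*l^5 - 3.0836*l^4 - 0.6744*l^3 + 8.7431*l^2 + 12.3311*l + 6.5936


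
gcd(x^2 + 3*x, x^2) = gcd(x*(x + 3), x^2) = x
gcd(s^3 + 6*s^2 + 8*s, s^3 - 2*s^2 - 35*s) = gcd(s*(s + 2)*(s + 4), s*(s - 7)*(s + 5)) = s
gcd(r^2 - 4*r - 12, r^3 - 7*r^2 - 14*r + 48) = 1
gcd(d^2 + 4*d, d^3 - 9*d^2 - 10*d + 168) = d + 4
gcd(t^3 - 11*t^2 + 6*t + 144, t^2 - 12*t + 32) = t - 8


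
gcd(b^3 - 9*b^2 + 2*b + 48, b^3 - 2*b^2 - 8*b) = b + 2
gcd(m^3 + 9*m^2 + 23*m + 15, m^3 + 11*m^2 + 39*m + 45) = m^2 + 8*m + 15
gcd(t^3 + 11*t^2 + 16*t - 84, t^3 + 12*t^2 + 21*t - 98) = t^2 + 5*t - 14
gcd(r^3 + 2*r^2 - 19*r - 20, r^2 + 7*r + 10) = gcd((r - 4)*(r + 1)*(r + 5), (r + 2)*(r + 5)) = r + 5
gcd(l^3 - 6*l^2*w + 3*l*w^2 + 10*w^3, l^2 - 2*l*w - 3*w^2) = l + w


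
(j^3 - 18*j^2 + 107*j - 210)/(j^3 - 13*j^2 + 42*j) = (j - 5)/j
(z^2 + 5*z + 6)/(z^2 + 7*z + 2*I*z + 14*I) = (z^2 + 5*z + 6)/(z^2 + z*(7 + 2*I) + 14*I)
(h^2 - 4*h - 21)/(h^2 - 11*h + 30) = (h^2 - 4*h - 21)/(h^2 - 11*h + 30)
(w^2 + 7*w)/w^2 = (w + 7)/w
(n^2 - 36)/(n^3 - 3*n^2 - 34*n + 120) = (n - 6)/(n^2 - 9*n + 20)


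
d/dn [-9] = 0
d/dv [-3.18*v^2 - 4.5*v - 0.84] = -6.36*v - 4.5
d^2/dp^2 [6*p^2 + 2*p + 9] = 12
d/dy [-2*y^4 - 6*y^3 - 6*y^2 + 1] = 2*y*(-4*y^2 - 9*y - 6)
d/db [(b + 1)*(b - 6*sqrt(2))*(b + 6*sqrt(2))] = 3*b^2 + 2*b - 72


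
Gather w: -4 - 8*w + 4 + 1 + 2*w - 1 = -6*w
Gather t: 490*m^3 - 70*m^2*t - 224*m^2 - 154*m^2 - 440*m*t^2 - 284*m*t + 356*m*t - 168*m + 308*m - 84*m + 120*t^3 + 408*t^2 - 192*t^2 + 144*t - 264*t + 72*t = 490*m^3 - 378*m^2 + 56*m + 120*t^3 + t^2*(216 - 440*m) + t*(-70*m^2 + 72*m - 48)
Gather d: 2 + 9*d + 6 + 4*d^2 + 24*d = 4*d^2 + 33*d + 8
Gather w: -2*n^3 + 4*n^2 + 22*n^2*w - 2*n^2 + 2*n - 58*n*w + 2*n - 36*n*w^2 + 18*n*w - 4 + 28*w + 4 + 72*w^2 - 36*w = -2*n^3 + 2*n^2 + 4*n + w^2*(72 - 36*n) + w*(22*n^2 - 40*n - 8)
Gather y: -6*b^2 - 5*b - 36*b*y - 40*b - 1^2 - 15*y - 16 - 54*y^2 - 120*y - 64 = -6*b^2 - 45*b - 54*y^2 + y*(-36*b - 135) - 81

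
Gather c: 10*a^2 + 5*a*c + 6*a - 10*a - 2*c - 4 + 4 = 10*a^2 - 4*a + c*(5*a - 2)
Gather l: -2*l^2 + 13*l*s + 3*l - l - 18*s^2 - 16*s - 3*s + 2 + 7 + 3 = -2*l^2 + l*(13*s + 2) - 18*s^2 - 19*s + 12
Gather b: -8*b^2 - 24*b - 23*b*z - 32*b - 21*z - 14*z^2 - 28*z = -8*b^2 + b*(-23*z - 56) - 14*z^2 - 49*z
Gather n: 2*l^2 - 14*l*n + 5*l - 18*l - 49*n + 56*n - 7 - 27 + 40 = 2*l^2 - 13*l + n*(7 - 14*l) + 6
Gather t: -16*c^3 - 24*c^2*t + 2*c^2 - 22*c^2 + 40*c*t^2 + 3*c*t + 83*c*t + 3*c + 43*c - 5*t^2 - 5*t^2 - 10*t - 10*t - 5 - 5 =-16*c^3 - 20*c^2 + 46*c + t^2*(40*c - 10) + t*(-24*c^2 + 86*c - 20) - 10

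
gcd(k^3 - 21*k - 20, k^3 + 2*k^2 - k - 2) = k + 1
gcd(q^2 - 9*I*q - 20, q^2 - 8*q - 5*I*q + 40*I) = q - 5*I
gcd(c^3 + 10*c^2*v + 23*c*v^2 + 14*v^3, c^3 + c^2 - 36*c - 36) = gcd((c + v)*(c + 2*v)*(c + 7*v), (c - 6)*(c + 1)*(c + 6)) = 1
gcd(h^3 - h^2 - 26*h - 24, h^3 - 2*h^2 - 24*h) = h^2 - 2*h - 24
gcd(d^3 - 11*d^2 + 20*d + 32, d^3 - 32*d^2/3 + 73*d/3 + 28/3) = d - 4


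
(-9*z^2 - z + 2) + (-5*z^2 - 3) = -14*z^2 - z - 1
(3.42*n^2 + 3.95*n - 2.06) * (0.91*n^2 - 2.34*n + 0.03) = 3.1122*n^4 - 4.4083*n^3 - 11.015*n^2 + 4.9389*n - 0.0618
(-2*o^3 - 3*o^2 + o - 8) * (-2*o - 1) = 4*o^4 + 8*o^3 + o^2 + 15*o + 8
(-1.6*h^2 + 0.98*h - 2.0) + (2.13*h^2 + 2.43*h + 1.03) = 0.53*h^2 + 3.41*h - 0.97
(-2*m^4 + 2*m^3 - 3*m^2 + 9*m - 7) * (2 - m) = 2*m^5 - 6*m^4 + 7*m^3 - 15*m^2 + 25*m - 14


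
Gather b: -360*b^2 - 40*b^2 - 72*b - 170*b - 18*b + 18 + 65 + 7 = -400*b^2 - 260*b + 90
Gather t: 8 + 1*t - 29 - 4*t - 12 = -3*t - 33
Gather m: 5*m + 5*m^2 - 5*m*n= 5*m^2 + m*(5 - 5*n)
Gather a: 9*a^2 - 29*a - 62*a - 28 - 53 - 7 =9*a^2 - 91*a - 88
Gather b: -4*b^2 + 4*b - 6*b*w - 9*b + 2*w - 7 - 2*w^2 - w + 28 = -4*b^2 + b*(-6*w - 5) - 2*w^2 + w + 21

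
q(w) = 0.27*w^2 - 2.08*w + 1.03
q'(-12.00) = -8.56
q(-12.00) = 64.87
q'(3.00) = -0.46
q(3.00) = -2.78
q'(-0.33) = -2.26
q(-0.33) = 1.75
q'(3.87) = 0.01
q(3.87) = -2.98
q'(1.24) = -1.41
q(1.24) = -1.13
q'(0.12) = -2.02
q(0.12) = 0.78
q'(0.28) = -1.93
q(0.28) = 0.47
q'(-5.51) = -5.06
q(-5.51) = 20.69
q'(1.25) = -1.40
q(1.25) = -1.15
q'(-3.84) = -4.15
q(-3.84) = 13.00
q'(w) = 0.54*w - 2.08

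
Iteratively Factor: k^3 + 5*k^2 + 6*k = (k + 3)*(k^2 + 2*k) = k*(k + 3)*(k + 2)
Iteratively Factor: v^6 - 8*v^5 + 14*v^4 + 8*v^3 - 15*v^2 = (v - 5)*(v^5 - 3*v^4 - v^3 + 3*v^2) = v*(v - 5)*(v^4 - 3*v^3 - v^2 + 3*v) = v*(v - 5)*(v - 1)*(v^3 - 2*v^2 - 3*v) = v^2*(v - 5)*(v - 1)*(v^2 - 2*v - 3) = v^2*(v - 5)*(v - 1)*(v + 1)*(v - 3)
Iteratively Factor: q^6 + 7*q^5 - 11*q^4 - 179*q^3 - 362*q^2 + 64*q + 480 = (q + 4)*(q^5 + 3*q^4 - 23*q^3 - 87*q^2 - 14*q + 120) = (q - 5)*(q + 4)*(q^4 + 8*q^3 + 17*q^2 - 2*q - 24) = (q - 5)*(q + 4)^2*(q^3 + 4*q^2 + q - 6) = (q - 5)*(q + 2)*(q + 4)^2*(q^2 + 2*q - 3) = (q - 5)*(q - 1)*(q + 2)*(q + 4)^2*(q + 3)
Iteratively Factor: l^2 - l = (l)*(l - 1)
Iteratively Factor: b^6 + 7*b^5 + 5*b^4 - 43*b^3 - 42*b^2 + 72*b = (b + 3)*(b^5 + 4*b^4 - 7*b^3 - 22*b^2 + 24*b) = (b - 1)*(b + 3)*(b^4 + 5*b^3 - 2*b^2 - 24*b) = (b - 2)*(b - 1)*(b + 3)*(b^3 + 7*b^2 + 12*b) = b*(b - 2)*(b - 1)*(b + 3)*(b^2 + 7*b + 12) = b*(b - 2)*(b - 1)*(b + 3)^2*(b + 4)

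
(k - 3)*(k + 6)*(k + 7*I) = k^3 + 3*k^2 + 7*I*k^2 - 18*k + 21*I*k - 126*I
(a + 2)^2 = a^2 + 4*a + 4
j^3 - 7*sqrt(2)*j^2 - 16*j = j*(j - 8*sqrt(2))*(j + sqrt(2))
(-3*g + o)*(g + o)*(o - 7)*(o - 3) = -3*g^2*o^2 + 30*g^2*o - 63*g^2 - 2*g*o^3 + 20*g*o^2 - 42*g*o + o^4 - 10*o^3 + 21*o^2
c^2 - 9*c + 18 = (c - 6)*(c - 3)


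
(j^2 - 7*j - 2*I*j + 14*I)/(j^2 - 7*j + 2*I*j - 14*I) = (j - 2*I)/(j + 2*I)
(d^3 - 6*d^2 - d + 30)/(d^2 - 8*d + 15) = d + 2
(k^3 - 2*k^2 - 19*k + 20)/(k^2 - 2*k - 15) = (k^2 + 3*k - 4)/(k + 3)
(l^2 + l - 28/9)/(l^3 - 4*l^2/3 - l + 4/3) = (l + 7/3)/(l^2 - 1)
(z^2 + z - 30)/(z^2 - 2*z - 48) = (z - 5)/(z - 8)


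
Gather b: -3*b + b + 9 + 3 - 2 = 10 - 2*b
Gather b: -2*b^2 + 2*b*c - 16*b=-2*b^2 + b*(2*c - 16)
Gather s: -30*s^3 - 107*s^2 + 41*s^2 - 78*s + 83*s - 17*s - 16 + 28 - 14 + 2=-30*s^3 - 66*s^2 - 12*s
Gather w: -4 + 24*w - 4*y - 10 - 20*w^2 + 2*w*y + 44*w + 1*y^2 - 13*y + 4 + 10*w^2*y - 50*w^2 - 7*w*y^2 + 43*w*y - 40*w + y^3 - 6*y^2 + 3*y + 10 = w^2*(10*y - 70) + w*(-7*y^2 + 45*y + 28) + y^3 - 5*y^2 - 14*y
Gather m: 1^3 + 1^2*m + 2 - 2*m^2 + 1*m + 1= -2*m^2 + 2*m + 4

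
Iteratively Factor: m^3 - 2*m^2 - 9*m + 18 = (m - 3)*(m^2 + m - 6) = (m - 3)*(m + 3)*(m - 2)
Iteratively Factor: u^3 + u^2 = (u)*(u^2 + u) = u*(u + 1)*(u)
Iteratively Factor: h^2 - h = (h - 1)*(h)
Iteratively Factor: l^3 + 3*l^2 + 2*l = (l)*(l^2 + 3*l + 2) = l*(l + 1)*(l + 2)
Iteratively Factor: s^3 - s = (s)*(s^2 - 1) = s*(s - 1)*(s + 1)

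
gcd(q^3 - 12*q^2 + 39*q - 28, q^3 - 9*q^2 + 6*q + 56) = q^2 - 11*q + 28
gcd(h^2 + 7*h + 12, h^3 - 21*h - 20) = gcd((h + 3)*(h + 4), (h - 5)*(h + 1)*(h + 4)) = h + 4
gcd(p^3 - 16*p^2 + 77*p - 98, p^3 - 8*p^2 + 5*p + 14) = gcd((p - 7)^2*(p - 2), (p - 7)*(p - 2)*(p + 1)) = p^2 - 9*p + 14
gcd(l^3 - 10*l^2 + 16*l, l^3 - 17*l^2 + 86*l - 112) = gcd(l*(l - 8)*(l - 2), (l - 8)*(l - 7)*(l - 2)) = l^2 - 10*l + 16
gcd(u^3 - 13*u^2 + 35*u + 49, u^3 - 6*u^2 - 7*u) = u^2 - 6*u - 7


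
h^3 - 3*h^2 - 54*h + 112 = (h - 8)*(h - 2)*(h + 7)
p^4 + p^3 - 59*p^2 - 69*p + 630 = (p - 7)*(p - 3)*(p + 5)*(p + 6)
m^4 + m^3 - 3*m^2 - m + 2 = (m - 1)^2*(m + 1)*(m + 2)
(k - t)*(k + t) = k^2 - t^2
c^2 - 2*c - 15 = (c - 5)*(c + 3)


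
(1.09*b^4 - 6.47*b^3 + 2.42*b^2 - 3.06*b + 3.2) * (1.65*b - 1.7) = 1.7985*b^5 - 12.5285*b^4 + 14.992*b^3 - 9.163*b^2 + 10.482*b - 5.44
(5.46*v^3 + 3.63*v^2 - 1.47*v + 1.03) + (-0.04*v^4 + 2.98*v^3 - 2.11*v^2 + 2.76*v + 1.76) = -0.04*v^4 + 8.44*v^3 + 1.52*v^2 + 1.29*v + 2.79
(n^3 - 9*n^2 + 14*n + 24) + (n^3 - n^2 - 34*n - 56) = 2*n^3 - 10*n^2 - 20*n - 32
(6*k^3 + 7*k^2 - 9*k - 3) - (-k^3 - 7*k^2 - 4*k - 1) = 7*k^3 + 14*k^2 - 5*k - 2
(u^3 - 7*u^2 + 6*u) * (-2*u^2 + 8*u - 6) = -2*u^5 + 22*u^4 - 74*u^3 + 90*u^2 - 36*u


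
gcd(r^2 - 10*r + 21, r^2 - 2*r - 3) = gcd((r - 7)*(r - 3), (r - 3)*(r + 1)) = r - 3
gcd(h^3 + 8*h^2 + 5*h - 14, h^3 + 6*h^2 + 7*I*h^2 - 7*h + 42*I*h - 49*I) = h^2 + 6*h - 7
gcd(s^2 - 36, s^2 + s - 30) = s + 6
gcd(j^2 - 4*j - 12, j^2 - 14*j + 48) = j - 6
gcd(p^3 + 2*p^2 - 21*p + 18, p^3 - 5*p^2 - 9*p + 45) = p - 3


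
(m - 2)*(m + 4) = m^2 + 2*m - 8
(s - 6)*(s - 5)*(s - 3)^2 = s^4 - 17*s^3 + 105*s^2 - 279*s + 270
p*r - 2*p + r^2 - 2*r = (p + r)*(r - 2)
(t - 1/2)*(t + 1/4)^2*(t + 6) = t^4 + 6*t^3 - 3*t^2/16 - 37*t/32 - 3/16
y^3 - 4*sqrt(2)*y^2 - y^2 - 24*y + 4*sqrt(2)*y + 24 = (y - 1)*(y - 6*sqrt(2))*(y + 2*sqrt(2))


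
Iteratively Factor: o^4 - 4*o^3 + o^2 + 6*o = (o + 1)*(o^3 - 5*o^2 + 6*o) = (o - 3)*(o + 1)*(o^2 - 2*o) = (o - 3)*(o - 2)*(o + 1)*(o)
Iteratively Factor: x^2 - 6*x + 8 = (x - 2)*(x - 4)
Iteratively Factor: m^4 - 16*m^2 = (m + 4)*(m^3 - 4*m^2) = m*(m + 4)*(m^2 - 4*m) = m^2*(m + 4)*(m - 4)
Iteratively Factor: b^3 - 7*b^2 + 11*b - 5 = (b - 5)*(b^2 - 2*b + 1) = (b - 5)*(b - 1)*(b - 1)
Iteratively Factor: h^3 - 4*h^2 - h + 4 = (h + 1)*(h^2 - 5*h + 4) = (h - 4)*(h + 1)*(h - 1)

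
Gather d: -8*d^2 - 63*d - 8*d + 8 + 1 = -8*d^2 - 71*d + 9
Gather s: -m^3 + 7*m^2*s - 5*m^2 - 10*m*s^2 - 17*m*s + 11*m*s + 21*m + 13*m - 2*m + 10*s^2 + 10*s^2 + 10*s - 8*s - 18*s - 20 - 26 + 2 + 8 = -m^3 - 5*m^2 + 32*m + s^2*(20 - 10*m) + s*(7*m^2 - 6*m - 16) - 36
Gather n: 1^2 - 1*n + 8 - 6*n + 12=21 - 7*n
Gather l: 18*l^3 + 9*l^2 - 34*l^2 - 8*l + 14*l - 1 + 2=18*l^3 - 25*l^2 + 6*l + 1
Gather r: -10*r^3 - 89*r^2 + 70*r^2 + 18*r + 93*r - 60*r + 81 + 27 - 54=-10*r^3 - 19*r^2 + 51*r + 54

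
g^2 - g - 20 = (g - 5)*(g + 4)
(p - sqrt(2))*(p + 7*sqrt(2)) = p^2 + 6*sqrt(2)*p - 14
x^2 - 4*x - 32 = (x - 8)*(x + 4)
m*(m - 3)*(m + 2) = m^3 - m^2 - 6*m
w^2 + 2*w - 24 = (w - 4)*(w + 6)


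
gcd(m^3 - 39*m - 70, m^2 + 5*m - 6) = 1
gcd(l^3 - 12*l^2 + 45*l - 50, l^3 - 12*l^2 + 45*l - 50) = l^3 - 12*l^2 + 45*l - 50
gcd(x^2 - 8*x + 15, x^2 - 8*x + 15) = x^2 - 8*x + 15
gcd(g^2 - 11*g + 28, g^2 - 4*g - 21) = g - 7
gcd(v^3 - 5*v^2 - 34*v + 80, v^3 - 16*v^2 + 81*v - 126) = 1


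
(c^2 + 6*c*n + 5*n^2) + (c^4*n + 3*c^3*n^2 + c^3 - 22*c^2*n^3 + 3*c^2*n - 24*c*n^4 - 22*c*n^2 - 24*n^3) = c^4*n + 3*c^3*n^2 + c^3 - 22*c^2*n^3 + 3*c^2*n + c^2 - 24*c*n^4 - 22*c*n^2 + 6*c*n - 24*n^3 + 5*n^2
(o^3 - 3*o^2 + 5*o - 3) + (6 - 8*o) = o^3 - 3*o^2 - 3*o + 3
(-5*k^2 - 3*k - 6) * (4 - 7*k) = 35*k^3 + k^2 + 30*k - 24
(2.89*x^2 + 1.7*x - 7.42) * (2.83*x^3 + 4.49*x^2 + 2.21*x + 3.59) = 8.1787*x^5 + 17.7871*x^4 - 6.9787*x^3 - 19.1837*x^2 - 10.2952*x - 26.6378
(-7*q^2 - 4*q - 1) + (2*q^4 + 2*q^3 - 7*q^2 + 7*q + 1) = 2*q^4 + 2*q^3 - 14*q^2 + 3*q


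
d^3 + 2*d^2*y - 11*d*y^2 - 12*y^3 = (d - 3*y)*(d + y)*(d + 4*y)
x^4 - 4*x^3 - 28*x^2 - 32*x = x*(x - 8)*(x + 2)^2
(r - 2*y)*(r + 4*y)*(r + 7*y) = r^3 + 9*r^2*y + 6*r*y^2 - 56*y^3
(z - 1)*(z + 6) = z^2 + 5*z - 6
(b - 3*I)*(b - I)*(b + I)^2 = b^4 - 2*I*b^3 + 4*b^2 - 2*I*b + 3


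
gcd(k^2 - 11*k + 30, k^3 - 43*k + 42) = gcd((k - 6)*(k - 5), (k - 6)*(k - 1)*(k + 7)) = k - 6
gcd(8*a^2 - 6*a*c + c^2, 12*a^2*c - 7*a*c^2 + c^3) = 4*a - c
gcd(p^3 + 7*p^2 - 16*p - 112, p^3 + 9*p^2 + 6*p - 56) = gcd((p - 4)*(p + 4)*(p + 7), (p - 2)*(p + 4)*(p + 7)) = p^2 + 11*p + 28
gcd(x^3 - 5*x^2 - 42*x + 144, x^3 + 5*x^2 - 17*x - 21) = x - 3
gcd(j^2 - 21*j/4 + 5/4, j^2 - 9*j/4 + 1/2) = j - 1/4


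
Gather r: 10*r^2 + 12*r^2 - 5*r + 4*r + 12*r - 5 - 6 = 22*r^2 + 11*r - 11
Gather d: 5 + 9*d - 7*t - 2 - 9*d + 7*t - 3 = 0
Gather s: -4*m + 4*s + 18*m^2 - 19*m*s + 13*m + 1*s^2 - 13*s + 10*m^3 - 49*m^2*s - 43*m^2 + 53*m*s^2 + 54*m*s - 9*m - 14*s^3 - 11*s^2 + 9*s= 10*m^3 - 25*m^2 - 14*s^3 + s^2*(53*m - 10) + s*(-49*m^2 + 35*m)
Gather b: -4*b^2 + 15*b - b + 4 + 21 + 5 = -4*b^2 + 14*b + 30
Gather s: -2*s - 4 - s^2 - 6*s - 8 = -s^2 - 8*s - 12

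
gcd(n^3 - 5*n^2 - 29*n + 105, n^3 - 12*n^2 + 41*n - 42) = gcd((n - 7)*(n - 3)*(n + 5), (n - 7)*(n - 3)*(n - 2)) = n^2 - 10*n + 21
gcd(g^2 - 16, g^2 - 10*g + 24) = g - 4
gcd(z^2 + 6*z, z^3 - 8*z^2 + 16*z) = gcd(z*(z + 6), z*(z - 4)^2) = z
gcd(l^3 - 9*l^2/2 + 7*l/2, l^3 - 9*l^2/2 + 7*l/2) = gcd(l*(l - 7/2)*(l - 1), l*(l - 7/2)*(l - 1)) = l^3 - 9*l^2/2 + 7*l/2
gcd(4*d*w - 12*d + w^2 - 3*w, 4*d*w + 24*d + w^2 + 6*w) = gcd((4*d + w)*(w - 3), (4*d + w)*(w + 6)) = 4*d + w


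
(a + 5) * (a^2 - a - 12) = a^3 + 4*a^2 - 17*a - 60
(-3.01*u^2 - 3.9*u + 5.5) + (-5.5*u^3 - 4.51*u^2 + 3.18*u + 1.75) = -5.5*u^3 - 7.52*u^2 - 0.72*u + 7.25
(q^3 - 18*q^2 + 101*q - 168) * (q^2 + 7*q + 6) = q^5 - 11*q^4 - 19*q^3 + 431*q^2 - 570*q - 1008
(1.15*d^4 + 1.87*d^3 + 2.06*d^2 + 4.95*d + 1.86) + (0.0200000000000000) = 1.15*d^4 + 1.87*d^3 + 2.06*d^2 + 4.95*d + 1.88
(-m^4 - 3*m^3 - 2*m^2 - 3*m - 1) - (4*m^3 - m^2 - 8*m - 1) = -m^4 - 7*m^3 - m^2 + 5*m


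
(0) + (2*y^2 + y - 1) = 2*y^2 + y - 1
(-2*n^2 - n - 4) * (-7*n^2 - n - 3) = 14*n^4 + 9*n^3 + 35*n^2 + 7*n + 12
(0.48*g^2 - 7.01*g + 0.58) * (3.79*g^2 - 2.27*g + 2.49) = 1.8192*g^4 - 27.6575*g^3 + 19.3061*g^2 - 18.7715*g + 1.4442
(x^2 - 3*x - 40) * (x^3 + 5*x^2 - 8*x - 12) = x^5 + 2*x^4 - 63*x^3 - 188*x^2 + 356*x + 480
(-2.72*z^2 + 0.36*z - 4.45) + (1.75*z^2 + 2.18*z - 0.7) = -0.97*z^2 + 2.54*z - 5.15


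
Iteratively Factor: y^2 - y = (y - 1)*(y)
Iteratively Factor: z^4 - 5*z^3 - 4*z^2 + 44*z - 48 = (z - 2)*(z^3 - 3*z^2 - 10*z + 24) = (z - 4)*(z - 2)*(z^2 + z - 6) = (z - 4)*(z - 2)^2*(z + 3)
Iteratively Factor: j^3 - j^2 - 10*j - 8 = (j + 1)*(j^2 - 2*j - 8) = (j - 4)*(j + 1)*(j + 2)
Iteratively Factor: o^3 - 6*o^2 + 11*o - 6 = (o - 1)*(o^2 - 5*o + 6) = (o - 2)*(o - 1)*(o - 3)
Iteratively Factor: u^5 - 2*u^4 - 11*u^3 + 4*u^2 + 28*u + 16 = (u + 1)*(u^4 - 3*u^3 - 8*u^2 + 12*u + 16) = (u + 1)^2*(u^3 - 4*u^2 - 4*u + 16) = (u - 4)*(u + 1)^2*(u^2 - 4) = (u - 4)*(u - 2)*(u + 1)^2*(u + 2)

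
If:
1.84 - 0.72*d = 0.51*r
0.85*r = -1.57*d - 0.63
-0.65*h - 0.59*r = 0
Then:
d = -9.99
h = -16.08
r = 17.71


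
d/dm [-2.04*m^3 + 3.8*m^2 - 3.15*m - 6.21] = -6.12*m^2 + 7.6*m - 3.15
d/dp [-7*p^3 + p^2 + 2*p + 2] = -21*p^2 + 2*p + 2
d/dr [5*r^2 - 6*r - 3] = 10*r - 6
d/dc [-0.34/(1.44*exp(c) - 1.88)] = 0.4896*exp(c)/(1.44*exp(c) - 1.88)^2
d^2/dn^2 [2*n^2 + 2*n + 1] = 4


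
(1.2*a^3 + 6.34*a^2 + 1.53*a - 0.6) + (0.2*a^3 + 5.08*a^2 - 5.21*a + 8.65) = 1.4*a^3 + 11.42*a^2 - 3.68*a + 8.05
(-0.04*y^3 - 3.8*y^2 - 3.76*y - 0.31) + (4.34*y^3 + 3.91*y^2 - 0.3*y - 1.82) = 4.3*y^3 + 0.11*y^2 - 4.06*y - 2.13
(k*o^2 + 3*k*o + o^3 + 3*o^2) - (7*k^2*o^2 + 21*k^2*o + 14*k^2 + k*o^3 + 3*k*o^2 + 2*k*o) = -7*k^2*o^2 - 21*k^2*o - 14*k^2 - k*o^3 - 2*k*o^2 + k*o + o^3 + 3*o^2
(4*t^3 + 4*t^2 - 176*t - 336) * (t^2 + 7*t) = 4*t^5 + 32*t^4 - 148*t^3 - 1568*t^2 - 2352*t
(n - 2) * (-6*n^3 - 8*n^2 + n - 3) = -6*n^4 + 4*n^3 + 17*n^2 - 5*n + 6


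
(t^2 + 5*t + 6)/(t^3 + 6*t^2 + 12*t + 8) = (t + 3)/(t^2 + 4*t + 4)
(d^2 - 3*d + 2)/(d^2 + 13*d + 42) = (d^2 - 3*d + 2)/(d^2 + 13*d + 42)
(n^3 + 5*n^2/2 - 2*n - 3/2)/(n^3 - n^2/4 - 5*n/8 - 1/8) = 4*(n + 3)/(4*n + 1)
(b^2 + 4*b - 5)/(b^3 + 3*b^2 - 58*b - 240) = (b - 1)/(b^2 - 2*b - 48)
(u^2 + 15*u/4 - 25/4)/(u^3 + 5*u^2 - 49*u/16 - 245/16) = 4*(4*u - 5)/(16*u^2 - 49)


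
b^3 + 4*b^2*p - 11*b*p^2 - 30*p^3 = (b - 3*p)*(b + 2*p)*(b + 5*p)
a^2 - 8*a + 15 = (a - 5)*(a - 3)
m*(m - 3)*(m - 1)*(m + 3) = m^4 - m^3 - 9*m^2 + 9*m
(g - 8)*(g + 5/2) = g^2 - 11*g/2 - 20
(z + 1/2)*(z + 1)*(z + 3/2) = z^3 + 3*z^2 + 11*z/4 + 3/4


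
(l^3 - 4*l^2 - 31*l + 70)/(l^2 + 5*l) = l - 9 + 14/l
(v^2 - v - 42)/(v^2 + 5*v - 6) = (v - 7)/(v - 1)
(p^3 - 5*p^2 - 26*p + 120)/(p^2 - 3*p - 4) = (p^2 - p - 30)/(p + 1)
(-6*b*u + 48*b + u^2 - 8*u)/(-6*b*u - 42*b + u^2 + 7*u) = (u - 8)/(u + 7)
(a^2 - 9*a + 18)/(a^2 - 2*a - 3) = (a - 6)/(a + 1)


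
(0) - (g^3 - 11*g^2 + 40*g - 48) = -g^3 + 11*g^2 - 40*g + 48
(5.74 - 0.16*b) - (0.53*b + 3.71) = 2.03 - 0.69*b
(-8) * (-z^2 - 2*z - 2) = 8*z^2 + 16*z + 16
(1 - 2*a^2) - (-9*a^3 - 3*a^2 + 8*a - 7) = 9*a^3 + a^2 - 8*a + 8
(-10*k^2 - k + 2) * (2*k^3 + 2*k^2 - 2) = -20*k^5 - 22*k^4 + 2*k^3 + 24*k^2 + 2*k - 4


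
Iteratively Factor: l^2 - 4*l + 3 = (l - 1)*(l - 3)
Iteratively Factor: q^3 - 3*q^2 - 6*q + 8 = (q - 1)*(q^2 - 2*q - 8) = (q - 4)*(q - 1)*(q + 2)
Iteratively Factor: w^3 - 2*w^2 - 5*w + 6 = (w + 2)*(w^2 - 4*w + 3) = (w - 1)*(w + 2)*(w - 3)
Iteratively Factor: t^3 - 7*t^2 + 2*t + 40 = (t + 2)*(t^2 - 9*t + 20) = (t - 5)*(t + 2)*(t - 4)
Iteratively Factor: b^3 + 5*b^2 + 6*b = (b)*(b^2 + 5*b + 6) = b*(b + 2)*(b + 3)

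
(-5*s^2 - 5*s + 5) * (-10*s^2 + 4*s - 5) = 50*s^4 + 30*s^3 - 45*s^2 + 45*s - 25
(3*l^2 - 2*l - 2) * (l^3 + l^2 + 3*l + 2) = 3*l^5 + l^4 + 5*l^3 - 2*l^2 - 10*l - 4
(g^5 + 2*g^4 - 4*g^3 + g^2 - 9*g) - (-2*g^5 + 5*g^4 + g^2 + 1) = 3*g^5 - 3*g^4 - 4*g^3 - 9*g - 1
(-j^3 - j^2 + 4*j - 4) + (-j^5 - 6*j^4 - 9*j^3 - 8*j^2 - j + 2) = -j^5 - 6*j^4 - 10*j^3 - 9*j^2 + 3*j - 2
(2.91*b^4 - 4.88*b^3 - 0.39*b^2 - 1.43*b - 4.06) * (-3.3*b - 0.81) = -9.603*b^5 + 13.7469*b^4 + 5.2398*b^3 + 5.0349*b^2 + 14.5563*b + 3.2886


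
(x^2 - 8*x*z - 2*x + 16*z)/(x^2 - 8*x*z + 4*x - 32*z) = (x - 2)/(x + 4)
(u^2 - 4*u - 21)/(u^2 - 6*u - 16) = (-u^2 + 4*u + 21)/(-u^2 + 6*u + 16)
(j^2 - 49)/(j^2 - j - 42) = (j + 7)/(j + 6)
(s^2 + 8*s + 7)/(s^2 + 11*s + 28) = (s + 1)/(s + 4)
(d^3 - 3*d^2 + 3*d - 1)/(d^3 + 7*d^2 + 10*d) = (d^3 - 3*d^2 + 3*d - 1)/(d*(d^2 + 7*d + 10))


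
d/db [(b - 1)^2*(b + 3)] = (b - 1)*(3*b + 5)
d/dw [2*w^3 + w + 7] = 6*w^2 + 1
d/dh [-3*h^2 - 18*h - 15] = -6*h - 18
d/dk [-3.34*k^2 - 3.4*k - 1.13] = -6.68*k - 3.4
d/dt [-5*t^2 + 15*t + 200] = 15 - 10*t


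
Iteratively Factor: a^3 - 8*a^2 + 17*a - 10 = (a - 2)*(a^2 - 6*a + 5) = (a - 5)*(a - 2)*(a - 1)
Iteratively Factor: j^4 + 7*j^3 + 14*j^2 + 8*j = (j + 2)*(j^3 + 5*j^2 + 4*j) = (j + 1)*(j + 2)*(j^2 + 4*j) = (j + 1)*(j + 2)*(j + 4)*(j)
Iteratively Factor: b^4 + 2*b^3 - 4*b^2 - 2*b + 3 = (b + 3)*(b^3 - b^2 - b + 1) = (b - 1)*(b + 3)*(b^2 - 1) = (b - 1)*(b + 1)*(b + 3)*(b - 1)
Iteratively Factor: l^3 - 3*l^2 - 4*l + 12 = (l + 2)*(l^2 - 5*l + 6) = (l - 2)*(l + 2)*(l - 3)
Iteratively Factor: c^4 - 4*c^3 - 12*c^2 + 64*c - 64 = (c - 4)*(c^3 - 12*c + 16) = (c - 4)*(c - 2)*(c^2 + 2*c - 8) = (c - 4)*(c - 2)^2*(c + 4)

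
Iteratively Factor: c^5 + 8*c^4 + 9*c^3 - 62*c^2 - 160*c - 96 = (c + 2)*(c^4 + 6*c^3 - 3*c^2 - 56*c - 48) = (c + 2)*(c + 4)*(c^3 + 2*c^2 - 11*c - 12) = (c - 3)*(c + 2)*(c + 4)*(c^2 + 5*c + 4) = (c - 3)*(c + 2)*(c + 4)^2*(c + 1)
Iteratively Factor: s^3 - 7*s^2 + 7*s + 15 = (s - 3)*(s^2 - 4*s - 5) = (s - 5)*(s - 3)*(s + 1)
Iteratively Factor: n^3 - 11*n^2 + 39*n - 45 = (n - 5)*(n^2 - 6*n + 9) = (n - 5)*(n - 3)*(n - 3)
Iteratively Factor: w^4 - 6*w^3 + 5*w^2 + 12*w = (w - 4)*(w^3 - 2*w^2 - 3*w) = w*(w - 4)*(w^2 - 2*w - 3) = w*(w - 4)*(w - 3)*(w + 1)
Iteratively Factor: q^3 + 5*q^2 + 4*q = (q)*(q^2 + 5*q + 4) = q*(q + 1)*(q + 4)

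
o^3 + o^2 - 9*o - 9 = (o - 3)*(o + 1)*(o + 3)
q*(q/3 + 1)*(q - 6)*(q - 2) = q^4/3 - 5*q^3/3 - 4*q^2 + 12*q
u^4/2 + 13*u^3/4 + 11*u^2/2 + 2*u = u*(u/2 + 1)*(u + 1/2)*(u + 4)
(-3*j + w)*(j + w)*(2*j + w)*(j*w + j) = -6*j^4*w - 6*j^4 - 7*j^3*w^2 - 7*j^3*w + j*w^4 + j*w^3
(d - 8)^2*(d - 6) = d^3 - 22*d^2 + 160*d - 384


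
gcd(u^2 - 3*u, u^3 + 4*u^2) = u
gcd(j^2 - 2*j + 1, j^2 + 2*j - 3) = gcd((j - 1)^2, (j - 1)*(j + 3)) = j - 1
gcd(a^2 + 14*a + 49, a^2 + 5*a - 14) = a + 7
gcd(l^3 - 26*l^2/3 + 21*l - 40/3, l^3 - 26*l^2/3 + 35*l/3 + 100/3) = l - 5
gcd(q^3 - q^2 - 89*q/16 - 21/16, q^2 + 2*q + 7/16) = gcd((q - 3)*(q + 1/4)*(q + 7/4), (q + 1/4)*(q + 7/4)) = q^2 + 2*q + 7/16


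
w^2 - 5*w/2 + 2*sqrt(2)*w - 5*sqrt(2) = (w - 5/2)*(w + 2*sqrt(2))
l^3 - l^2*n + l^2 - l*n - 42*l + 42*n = (l - 6)*(l + 7)*(l - n)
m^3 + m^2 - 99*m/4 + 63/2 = (m - 7/2)*(m - 3/2)*(m + 6)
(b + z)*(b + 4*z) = b^2 + 5*b*z + 4*z^2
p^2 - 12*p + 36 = (p - 6)^2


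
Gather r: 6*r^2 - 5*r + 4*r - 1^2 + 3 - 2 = 6*r^2 - r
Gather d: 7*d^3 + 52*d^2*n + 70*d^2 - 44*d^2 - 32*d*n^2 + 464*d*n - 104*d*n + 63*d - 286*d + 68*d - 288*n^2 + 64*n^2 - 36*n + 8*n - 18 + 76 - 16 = 7*d^3 + d^2*(52*n + 26) + d*(-32*n^2 + 360*n - 155) - 224*n^2 - 28*n + 42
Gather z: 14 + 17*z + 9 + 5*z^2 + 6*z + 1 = 5*z^2 + 23*z + 24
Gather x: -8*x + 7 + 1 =8 - 8*x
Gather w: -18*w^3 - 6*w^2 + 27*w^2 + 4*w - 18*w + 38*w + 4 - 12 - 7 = -18*w^3 + 21*w^2 + 24*w - 15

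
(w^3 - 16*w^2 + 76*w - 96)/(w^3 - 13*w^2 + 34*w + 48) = (w - 2)/(w + 1)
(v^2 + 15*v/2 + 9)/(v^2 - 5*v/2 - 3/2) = (2*v^2 + 15*v + 18)/(2*v^2 - 5*v - 3)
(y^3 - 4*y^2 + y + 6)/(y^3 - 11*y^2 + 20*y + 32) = (y^2 - 5*y + 6)/(y^2 - 12*y + 32)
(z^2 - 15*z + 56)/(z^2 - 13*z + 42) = (z - 8)/(z - 6)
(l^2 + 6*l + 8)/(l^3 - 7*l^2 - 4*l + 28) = (l + 4)/(l^2 - 9*l + 14)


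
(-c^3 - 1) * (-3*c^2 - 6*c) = 3*c^5 + 6*c^4 + 3*c^2 + 6*c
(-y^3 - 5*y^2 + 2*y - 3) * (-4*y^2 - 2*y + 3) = 4*y^5 + 22*y^4 - y^3 - 7*y^2 + 12*y - 9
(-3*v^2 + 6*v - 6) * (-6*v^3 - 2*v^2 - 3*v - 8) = 18*v^5 - 30*v^4 + 33*v^3 + 18*v^2 - 30*v + 48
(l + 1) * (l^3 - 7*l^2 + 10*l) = l^4 - 6*l^3 + 3*l^2 + 10*l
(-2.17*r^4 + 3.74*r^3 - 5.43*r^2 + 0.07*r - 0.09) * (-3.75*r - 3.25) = 8.1375*r^5 - 6.9725*r^4 + 8.2075*r^3 + 17.385*r^2 + 0.11*r + 0.2925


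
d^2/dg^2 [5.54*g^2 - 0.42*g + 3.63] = 11.0800000000000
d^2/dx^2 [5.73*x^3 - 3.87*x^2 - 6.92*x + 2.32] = 34.38*x - 7.74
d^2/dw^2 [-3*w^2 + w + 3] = -6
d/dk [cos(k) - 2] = -sin(k)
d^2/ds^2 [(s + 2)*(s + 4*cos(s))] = -4*(s + 2)*cos(s) - 8*sin(s) + 2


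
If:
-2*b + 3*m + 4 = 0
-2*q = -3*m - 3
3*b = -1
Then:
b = -1/3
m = -14/9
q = -5/6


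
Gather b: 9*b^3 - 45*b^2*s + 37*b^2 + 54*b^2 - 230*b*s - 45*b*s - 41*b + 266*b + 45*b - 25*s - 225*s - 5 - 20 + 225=9*b^3 + b^2*(91 - 45*s) + b*(270 - 275*s) - 250*s + 200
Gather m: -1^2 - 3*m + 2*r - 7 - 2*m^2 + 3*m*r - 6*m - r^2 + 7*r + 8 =-2*m^2 + m*(3*r - 9) - r^2 + 9*r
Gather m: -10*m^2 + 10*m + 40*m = -10*m^2 + 50*m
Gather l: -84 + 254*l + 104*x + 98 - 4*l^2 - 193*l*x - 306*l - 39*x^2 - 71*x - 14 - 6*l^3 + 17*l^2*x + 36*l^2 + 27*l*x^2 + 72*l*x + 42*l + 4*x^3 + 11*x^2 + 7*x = -6*l^3 + l^2*(17*x + 32) + l*(27*x^2 - 121*x - 10) + 4*x^3 - 28*x^2 + 40*x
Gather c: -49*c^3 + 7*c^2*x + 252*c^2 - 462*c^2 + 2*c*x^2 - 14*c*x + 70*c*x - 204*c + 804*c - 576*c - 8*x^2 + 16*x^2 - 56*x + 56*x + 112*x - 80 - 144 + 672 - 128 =-49*c^3 + c^2*(7*x - 210) + c*(2*x^2 + 56*x + 24) + 8*x^2 + 112*x + 320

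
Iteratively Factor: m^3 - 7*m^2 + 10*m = (m - 5)*(m^2 - 2*m) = m*(m - 5)*(m - 2)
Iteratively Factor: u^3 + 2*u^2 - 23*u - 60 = (u - 5)*(u^2 + 7*u + 12) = (u - 5)*(u + 4)*(u + 3)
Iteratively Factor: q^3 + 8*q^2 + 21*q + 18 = (q + 3)*(q^2 + 5*q + 6) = (q + 3)^2*(q + 2)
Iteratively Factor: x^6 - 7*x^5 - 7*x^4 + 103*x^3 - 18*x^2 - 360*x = (x)*(x^5 - 7*x^4 - 7*x^3 + 103*x^2 - 18*x - 360) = x*(x + 3)*(x^4 - 10*x^3 + 23*x^2 + 34*x - 120) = x*(x - 4)*(x + 3)*(x^3 - 6*x^2 - x + 30) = x*(x - 5)*(x - 4)*(x + 3)*(x^2 - x - 6) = x*(x - 5)*(x - 4)*(x + 2)*(x + 3)*(x - 3)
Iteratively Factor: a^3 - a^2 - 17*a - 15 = (a - 5)*(a^2 + 4*a + 3) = (a - 5)*(a + 3)*(a + 1)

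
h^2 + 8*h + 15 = (h + 3)*(h + 5)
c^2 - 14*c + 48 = (c - 8)*(c - 6)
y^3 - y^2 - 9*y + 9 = (y - 3)*(y - 1)*(y + 3)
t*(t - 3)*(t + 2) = t^3 - t^2 - 6*t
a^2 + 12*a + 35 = (a + 5)*(a + 7)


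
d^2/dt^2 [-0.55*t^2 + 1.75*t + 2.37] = -1.10000000000000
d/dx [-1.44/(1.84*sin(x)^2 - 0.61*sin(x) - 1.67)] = (5.2992*sin(x) - 0.8784)*cos(x)/(-1.84*sin(x)^2 + 0.61*sin(x) + 1.67)^2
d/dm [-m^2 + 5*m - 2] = 5 - 2*m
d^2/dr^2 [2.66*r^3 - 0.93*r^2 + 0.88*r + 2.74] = 15.96*r - 1.86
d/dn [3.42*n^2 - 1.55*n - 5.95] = 6.84*n - 1.55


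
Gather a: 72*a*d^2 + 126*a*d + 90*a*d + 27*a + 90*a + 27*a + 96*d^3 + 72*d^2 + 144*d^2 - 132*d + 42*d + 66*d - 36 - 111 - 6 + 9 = a*(72*d^2 + 216*d + 144) + 96*d^3 + 216*d^2 - 24*d - 144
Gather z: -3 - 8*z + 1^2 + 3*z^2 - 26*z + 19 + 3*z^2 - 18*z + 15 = 6*z^2 - 52*z + 32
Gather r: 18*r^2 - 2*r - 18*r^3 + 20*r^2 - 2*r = -18*r^3 + 38*r^2 - 4*r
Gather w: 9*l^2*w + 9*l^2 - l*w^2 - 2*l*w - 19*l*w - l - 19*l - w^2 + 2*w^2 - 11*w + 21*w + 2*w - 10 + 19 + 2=9*l^2 - 20*l + w^2*(1 - l) + w*(9*l^2 - 21*l + 12) + 11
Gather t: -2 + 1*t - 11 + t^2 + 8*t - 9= t^2 + 9*t - 22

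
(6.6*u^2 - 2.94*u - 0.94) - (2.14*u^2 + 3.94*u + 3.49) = 4.46*u^2 - 6.88*u - 4.43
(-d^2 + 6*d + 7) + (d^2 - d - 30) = 5*d - 23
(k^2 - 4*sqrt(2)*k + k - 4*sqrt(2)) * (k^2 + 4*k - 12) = k^4 - 4*sqrt(2)*k^3 + 5*k^3 - 20*sqrt(2)*k^2 - 8*k^2 - 12*k + 32*sqrt(2)*k + 48*sqrt(2)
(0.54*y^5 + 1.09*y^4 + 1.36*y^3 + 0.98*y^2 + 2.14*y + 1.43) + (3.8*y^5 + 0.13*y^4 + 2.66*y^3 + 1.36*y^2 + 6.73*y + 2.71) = 4.34*y^5 + 1.22*y^4 + 4.02*y^3 + 2.34*y^2 + 8.87*y + 4.14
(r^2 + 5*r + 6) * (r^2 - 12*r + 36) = r^4 - 7*r^3 - 18*r^2 + 108*r + 216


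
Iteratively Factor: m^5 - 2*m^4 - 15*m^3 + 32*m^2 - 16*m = (m - 4)*(m^4 + 2*m^3 - 7*m^2 + 4*m) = m*(m - 4)*(m^3 + 2*m^2 - 7*m + 4) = m*(m - 4)*(m - 1)*(m^2 + 3*m - 4) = m*(m - 4)*(m - 1)^2*(m + 4)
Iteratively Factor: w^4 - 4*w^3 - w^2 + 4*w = (w - 1)*(w^3 - 3*w^2 - 4*w) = (w - 4)*(w - 1)*(w^2 + w) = w*(w - 4)*(w - 1)*(w + 1)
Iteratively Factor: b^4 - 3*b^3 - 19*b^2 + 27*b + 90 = (b + 2)*(b^3 - 5*b^2 - 9*b + 45) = (b + 2)*(b + 3)*(b^2 - 8*b + 15) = (b - 3)*(b + 2)*(b + 3)*(b - 5)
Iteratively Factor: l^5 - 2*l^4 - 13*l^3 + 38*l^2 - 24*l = (l - 3)*(l^4 + l^3 - 10*l^2 + 8*l) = (l - 3)*(l + 4)*(l^3 - 3*l^2 + 2*l) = (l - 3)*(l - 2)*(l + 4)*(l^2 - l) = (l - 3)*(l - 2)*(l - 1)*(l + 4)*(l)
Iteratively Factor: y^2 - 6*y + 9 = (y - 3)*(y - 3)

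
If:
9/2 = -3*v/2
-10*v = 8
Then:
No Solution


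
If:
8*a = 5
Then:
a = 5/8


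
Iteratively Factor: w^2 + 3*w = (w)*(w + 3)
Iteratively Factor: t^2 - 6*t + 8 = (t - 2)*(t - 4)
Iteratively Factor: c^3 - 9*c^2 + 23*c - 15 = (c - 5)*(c^2 - 4*c + 3) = (c - 5)*(c - 1)*(c - 3)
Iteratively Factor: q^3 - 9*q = (q + 3)*(q^2 - 3*q) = (q - 3)*(q + 3)*(q)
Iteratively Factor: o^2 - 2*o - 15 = (o + 3)*(o - 5)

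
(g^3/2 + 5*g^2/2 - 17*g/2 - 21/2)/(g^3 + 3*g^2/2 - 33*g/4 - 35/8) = 4*(g^3 + 5*g^2 - 17*g - 21)/(8*g^3 + 12*g^2 - 66*g - 35)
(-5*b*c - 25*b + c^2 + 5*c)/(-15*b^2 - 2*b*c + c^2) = (c + 5)/(3*b + c)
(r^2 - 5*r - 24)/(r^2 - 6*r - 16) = (r + 3)/(r + 2)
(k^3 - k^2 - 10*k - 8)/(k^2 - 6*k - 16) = (k^2 - 3*k - 4)/(k - 8)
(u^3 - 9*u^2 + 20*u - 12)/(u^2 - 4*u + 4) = (u^2 - 7*u + 6)/(u - 2)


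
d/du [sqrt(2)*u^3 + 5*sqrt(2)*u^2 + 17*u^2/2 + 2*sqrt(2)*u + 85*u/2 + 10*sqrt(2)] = 3*sqrt(2)*u^2 + 10*sqrt(2)*u + 17*u + 2*sqrt(2) + 85/2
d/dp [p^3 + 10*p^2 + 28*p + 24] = 3*p^2 + 20*p + 28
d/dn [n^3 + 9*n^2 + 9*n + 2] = 3*n^2 + 18*n + 9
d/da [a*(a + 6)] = 2*a + 6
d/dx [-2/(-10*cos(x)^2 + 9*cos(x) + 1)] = 2*(20*cos(x) - 9)*sin(x)/(-10*cos(x)^2 + 9*cos(x) + 1)^2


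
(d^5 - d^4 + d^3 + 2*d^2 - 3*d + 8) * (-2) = -2*d^5 + 2*d^4 - 2*d^3 - 4*d^2 + 6*d - 16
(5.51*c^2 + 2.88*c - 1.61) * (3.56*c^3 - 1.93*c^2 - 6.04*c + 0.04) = 19.6156*c^5 - 0.381499999999999*c^4 - 44.5704*c^3 - 14.0675*c^2 + 9.8396*c - 0.0644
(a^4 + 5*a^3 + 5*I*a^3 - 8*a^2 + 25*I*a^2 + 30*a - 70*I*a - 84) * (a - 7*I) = a^5 + 5*a^4 - 2*I*a^4 + 27*a^3 - 10*I*a^3 + 205*a^2 - 14*I*a^2 - 574*a - 210*I*a + 588*I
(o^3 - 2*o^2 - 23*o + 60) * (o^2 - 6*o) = o^5 - 8*o^4 - 11*o^3 + 198*o^2 - 360*o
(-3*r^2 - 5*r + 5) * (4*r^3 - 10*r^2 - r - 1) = -12*r^5 + 10*r^4 + 73*r^3 - 42*r^2 - 5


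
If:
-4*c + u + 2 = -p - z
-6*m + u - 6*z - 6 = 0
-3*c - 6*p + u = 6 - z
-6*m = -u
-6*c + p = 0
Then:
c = -8/41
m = -25/246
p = -48/41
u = -25/41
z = -1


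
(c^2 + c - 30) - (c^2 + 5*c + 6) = -4*c - 36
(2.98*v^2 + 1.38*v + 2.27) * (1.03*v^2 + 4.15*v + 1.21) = 3.0694*v^4 + 13.7884*v^3 + 11.6709*v^2 + 11.0903*v + 2.7467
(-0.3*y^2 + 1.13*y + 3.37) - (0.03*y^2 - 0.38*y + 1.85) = -0.33*y^2 + 1.51*y + 1.52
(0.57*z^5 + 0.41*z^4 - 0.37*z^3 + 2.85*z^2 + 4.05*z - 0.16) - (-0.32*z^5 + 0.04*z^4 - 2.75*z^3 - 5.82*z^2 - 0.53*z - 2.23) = 0.89*z^5 + 0.37*z^4 + 2.38*z^3 + 8.67*z^2 + 4.58*z + 2.07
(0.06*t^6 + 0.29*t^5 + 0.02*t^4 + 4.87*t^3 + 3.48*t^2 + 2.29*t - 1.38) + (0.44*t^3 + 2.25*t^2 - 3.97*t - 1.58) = 0.06*t^6 + 0.29*t^5 + 0.02*t^4 + 5.31*t^3 + 5.73*t^2 - 1.68*t - 2.96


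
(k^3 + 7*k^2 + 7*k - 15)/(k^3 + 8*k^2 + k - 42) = (k^2 + 4*k - 5)/(k^2 + 5*k - 14)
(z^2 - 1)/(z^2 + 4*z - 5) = (z + 1)/(z + 5)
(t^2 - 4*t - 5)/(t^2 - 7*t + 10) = (t + 1)/(t - 2)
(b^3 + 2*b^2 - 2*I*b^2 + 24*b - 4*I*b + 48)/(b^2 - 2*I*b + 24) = b + 2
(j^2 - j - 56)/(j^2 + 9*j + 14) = (j - 8)/(j + 2)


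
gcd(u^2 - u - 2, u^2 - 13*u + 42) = 1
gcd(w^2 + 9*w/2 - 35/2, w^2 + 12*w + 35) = w + 7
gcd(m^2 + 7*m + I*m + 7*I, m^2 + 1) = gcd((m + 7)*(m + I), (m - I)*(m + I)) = m + I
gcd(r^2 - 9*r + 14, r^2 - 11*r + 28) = r - 7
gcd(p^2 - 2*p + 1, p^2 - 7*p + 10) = 1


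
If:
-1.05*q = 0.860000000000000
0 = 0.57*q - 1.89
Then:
No Solution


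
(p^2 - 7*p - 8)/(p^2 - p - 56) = (p + 1)/(p + 7)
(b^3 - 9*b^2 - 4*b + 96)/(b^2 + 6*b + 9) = (b^2 - 12*b + 32)/(b + 3)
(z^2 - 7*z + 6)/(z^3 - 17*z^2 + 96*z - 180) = (z - 1)/(z^2 - 11*z + 30)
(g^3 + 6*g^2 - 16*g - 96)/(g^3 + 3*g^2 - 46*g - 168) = (g - 4)/(g - 7)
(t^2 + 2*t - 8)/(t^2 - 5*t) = (t^2 + 2*t - 8)/(t*(t - 5))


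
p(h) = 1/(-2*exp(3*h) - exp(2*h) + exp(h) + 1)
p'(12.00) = 0.00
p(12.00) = 0.00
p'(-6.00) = 0.00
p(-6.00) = 1.00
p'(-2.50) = -0.06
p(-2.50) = 0.93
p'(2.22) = 0.00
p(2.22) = -0.00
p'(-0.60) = 1.24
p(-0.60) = 1.09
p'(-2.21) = -0.06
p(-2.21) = 0.91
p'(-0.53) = 1.91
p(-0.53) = 1.20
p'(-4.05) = -0.02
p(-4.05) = 0.98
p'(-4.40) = -0.01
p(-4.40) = 0.99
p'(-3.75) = -0.02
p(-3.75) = 0.98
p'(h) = (6*exp(3*h) + 2*exp(2*h) - exp(h))/(-2*exp(3*h) - exp(2*h) + exp(h) + 1)^2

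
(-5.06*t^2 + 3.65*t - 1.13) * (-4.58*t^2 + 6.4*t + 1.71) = 23.1748*t^4 - 49.101*t^3 + 19.8828*t^2 - 0.9905*t - 1.9323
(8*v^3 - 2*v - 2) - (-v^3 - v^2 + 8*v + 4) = 9*v^3 + v^2 - 10*v - 6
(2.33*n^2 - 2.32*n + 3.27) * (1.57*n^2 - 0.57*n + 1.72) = 3.6581*n^4 - 4.9705*n^3 + 10.4639*n^2 - 5.8543*n + 5.6244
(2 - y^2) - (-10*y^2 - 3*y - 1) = 9*y^2 + 3*y + 3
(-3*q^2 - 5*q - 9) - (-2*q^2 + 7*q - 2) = -q^2 - 12*q - 7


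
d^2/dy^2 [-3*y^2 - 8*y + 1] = -6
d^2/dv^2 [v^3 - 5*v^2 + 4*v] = 6*v - 10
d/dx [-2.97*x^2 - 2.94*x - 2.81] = -5.94*x - 2.94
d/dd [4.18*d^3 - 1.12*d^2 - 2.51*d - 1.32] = 12.54*d^2 - 2.24*d - 2.51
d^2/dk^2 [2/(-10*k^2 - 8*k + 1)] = 8*(50*k^2 + 40*k - 8*(5*k + 2)^2 - 5)/(10*k^2 + 8*k - 1)^3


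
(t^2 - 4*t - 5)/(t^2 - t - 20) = (t + 1)/(t + 4)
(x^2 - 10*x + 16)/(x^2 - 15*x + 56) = (x - 2)/(x - 7)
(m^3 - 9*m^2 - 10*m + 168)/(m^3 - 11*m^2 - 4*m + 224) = (m - 6)/(m - 8)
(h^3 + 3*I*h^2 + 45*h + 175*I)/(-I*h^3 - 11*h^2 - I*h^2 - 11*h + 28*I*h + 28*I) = (I*h^2 - 10*h - 25*I)/(h^2 + h*(1 - 4*I) - 4*I)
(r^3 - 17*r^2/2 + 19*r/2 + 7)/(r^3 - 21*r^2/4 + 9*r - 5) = 2*(2*r^2 - 13*r - 7)/(4*r^2 - 13*r + 10)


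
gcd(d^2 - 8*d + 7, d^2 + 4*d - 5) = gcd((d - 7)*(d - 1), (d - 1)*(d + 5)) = d - 1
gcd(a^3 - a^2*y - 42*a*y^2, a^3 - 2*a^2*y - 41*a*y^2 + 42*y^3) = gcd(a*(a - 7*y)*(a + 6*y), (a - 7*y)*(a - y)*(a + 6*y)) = -a^2 + a*y + 42*y^2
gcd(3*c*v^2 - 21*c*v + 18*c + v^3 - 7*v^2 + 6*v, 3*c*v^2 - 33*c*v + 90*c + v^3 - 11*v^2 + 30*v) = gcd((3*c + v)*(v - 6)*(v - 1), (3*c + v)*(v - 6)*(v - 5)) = 3*c*v - 18*c + v^2 - 6*v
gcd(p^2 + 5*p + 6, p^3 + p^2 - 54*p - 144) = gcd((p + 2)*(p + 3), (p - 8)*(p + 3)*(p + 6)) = p + 3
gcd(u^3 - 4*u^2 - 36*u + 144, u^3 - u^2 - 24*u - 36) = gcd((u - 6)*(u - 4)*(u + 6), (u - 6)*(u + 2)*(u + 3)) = u - 6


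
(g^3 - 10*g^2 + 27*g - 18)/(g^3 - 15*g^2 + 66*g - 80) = (g^3 - 10*g^2 + 27*g - 18)/(g^3 - 15*g^2 + 66*g - 80)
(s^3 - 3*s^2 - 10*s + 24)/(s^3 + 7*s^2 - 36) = (s - 4)/(s + 6)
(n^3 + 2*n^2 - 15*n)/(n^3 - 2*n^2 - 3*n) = (n + 5)/(n + 1)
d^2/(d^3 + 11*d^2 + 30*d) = d/(d^2 + 11*d + 30)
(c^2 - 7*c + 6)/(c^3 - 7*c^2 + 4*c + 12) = (c - 1)/(c^2 - c - 2)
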